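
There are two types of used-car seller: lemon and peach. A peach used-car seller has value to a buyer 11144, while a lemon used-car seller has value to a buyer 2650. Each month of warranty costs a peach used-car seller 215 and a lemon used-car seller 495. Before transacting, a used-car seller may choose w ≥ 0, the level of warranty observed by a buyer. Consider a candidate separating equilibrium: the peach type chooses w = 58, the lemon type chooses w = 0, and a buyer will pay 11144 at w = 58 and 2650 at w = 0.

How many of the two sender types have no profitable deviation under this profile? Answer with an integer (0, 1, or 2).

Lemon type: stay at 0 → 2650; mimic → 11144 − 495 × 58 = -17566. IC holds (2650 ≥ -17566).
Peach type: signal → 11144 − 215 × 58 = -1326; deviate to 0 → 2650. IC fails (-1326 < 2650).
1 of 2 constraints hold, so this profile is not an equilibrium.

1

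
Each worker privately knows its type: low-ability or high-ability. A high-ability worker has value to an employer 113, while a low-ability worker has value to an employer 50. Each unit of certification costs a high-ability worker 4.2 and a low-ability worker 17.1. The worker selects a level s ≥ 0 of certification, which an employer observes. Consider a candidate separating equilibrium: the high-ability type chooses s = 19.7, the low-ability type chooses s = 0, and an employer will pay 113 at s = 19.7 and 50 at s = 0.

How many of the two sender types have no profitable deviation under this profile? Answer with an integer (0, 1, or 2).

1

High-ability type: signal → 113 − 4.2 × 19.7 = 30.26; deviate to 0 → 50. IC fails (30.26 < 50).
Low-ability type: stay at 0 → 50; mimic → 113 − 17.1 × 19.7 = -223.87. IC holds (50 ≥ -223.87).
1 of 2 constraints hold, so this profile is not an equilibrium.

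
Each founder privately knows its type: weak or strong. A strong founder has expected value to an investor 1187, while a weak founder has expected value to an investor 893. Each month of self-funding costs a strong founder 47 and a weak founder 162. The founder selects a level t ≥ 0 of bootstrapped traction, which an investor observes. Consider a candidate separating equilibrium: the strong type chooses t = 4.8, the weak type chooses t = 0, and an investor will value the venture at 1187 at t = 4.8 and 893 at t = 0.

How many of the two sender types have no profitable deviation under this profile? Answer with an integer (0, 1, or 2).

Strong type: signal → 1187 − 47 × 4.8 = 961.4; deviate to 0 → 893. IC holds (961.4 ≥ 893).
Weak type: stay at 0 → 893; mimic → 1187 − 162 × 4.8 = 409.4. IC holds (893 ≥ 409.4).
2 of 2 constraints hold, so this is a separating equilibrium.

2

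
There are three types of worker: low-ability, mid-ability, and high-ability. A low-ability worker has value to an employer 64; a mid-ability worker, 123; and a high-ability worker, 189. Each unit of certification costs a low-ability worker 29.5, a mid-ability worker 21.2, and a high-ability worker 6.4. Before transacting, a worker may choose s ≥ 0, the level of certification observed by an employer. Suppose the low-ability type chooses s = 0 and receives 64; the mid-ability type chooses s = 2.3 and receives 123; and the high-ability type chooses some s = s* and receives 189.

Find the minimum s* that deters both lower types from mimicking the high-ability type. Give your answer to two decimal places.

5.41

Mid-ability type (on-path payoff 123 − 21.2×2.3 = 74.24) won't mimic when 74.24 ≥ 189 − 21.2·s*, i.e. s* ≥ 5.41.
Low-ability type (on-path payoff 64) won't mimic when 64 ≥ 189 − 29.5·s*, i.e. s* ≥ 4.24.
Both must hold, so s* = max(4.24, 5.41) = 5.41. The mid-ability type's constraint binds.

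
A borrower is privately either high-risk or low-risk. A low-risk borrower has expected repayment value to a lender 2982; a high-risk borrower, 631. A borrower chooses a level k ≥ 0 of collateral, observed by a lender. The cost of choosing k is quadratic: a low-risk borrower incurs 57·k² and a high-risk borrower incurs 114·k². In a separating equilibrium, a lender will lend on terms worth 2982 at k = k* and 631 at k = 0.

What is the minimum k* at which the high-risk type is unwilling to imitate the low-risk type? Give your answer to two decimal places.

4.54

The high-risk type at k = 0 receives 631; imitating at k* yields 2982 − 114·k*².
Indifference: 631 = 2982 − 114·k*², so k*² = (2982 − 631) / 114 ≈ 20.6228.
k* = √20.6228 ≈ 4.54.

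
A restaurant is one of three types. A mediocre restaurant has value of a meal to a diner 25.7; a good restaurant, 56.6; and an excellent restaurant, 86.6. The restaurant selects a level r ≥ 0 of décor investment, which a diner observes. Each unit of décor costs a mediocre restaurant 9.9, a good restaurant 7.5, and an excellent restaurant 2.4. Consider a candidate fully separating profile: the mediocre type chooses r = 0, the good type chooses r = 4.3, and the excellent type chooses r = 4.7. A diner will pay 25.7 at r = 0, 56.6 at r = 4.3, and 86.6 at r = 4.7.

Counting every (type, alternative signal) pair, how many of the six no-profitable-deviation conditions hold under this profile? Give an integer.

3

Excellent (own payoff 86.6 − 2.4×4.7 = 75.32): to r=0 gives 25.7 → no gain ✓; to r=4.3 gives 56.6 − 2.4×4.3 = 46.28 → no gain ✓.
Mediocre (own payoff 25.7): to r=4.3 gives 56.6 − 9.9×4.3 = 14.03 → no gain ✓; to r=4.7 gives 86.6 − 9.9×4.7 = 40.07 → profitable ✗.
Good (own payoff 56.6 − 7.5×4.3 = 24.35): to r=0 gives 25.7 → profitable ✗; to r=4.7 gives 86.6 − 7.5×4.7 = 51.35 → profitable ✗.
3 of the 6 constraints hold; not an equilibrium.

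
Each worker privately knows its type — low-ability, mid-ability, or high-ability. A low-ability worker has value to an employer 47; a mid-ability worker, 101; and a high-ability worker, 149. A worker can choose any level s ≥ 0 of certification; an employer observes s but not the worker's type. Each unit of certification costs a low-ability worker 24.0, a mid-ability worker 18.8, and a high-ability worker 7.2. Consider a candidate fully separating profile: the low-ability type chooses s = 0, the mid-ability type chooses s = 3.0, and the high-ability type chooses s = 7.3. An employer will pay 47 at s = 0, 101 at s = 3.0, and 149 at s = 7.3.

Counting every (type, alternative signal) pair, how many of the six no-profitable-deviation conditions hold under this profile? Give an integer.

5

High-ability (own payoff 149 − 7.2×7.3 = 96.44): to s=0 gives 47 → no gain ✓; to s=3.0 gives 101 − 7.2×3.0 = 79.4 → no gain ✓.
Low-ability (own payoff 47): to s=3.0 gives 101 − 24.0×3.0 = 29 → no gain ✓; to s=7.3 gives 149 − 24.0×7.3 = -26.2 → no gain ✓.
Mid-ability (own payoff 101 − 18.8×3.0 = 44.6): to s=0 gives 47 → profitable ✗; to s=7.3 gives 149 − 18.8×7.3 = 11.76 → no gain ✓.
5 of the 6 constraints hold; not an equilibrium.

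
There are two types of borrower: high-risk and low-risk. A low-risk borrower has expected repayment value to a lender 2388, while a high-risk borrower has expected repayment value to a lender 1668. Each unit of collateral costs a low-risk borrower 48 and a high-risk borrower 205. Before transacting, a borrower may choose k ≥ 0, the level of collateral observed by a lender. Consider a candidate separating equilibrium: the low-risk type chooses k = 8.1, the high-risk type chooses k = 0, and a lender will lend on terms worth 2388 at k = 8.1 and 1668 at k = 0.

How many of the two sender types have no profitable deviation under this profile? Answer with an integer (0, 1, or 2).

Low-risk type: signal → 2388 − 48 × 8.1 = 1999.2; deviate to 0 → 1668. IC holds (1999.2 ≥ 1668).
High-risk type: stay at 0 → 1668; mimic → 2388 − 205 × 8.1 = 727.5. IC holds (1668 ≥ 727.5).
2 of 2 constraints hold, so this is a separating equilibrium.

2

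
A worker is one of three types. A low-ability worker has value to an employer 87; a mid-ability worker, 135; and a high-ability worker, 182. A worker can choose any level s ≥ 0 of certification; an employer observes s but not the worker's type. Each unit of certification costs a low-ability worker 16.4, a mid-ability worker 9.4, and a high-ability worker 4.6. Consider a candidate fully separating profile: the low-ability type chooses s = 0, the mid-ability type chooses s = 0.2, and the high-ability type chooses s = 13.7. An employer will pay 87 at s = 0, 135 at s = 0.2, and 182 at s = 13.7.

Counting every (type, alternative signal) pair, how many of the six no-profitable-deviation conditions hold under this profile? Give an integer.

Mid-ability (own payoff 135 − 9.4×0.2 = 133.12): to s=0 gives 87 → no gain ✓; to s=13.7 gives 182 − 9.4×13.7 = 53.22 → no gain ✓.
High-ability (own payoff 182 − 4.6×13.7 = 118.98): to s=0 gives 87 → no gain ✓; to s=0.2 gives 135 − 4.6×0.2 = 134.08 → profitable ✗.
Low-ability (own payoff 87): to s=0.2 gives 135 − 16.4×0.2 = 131.72 → profitable ✗; to s=13.7 gives 182 − 16.4×13.7 = -42.68 → no gain ✓.
4 of the 6 constraints hold; not an equilibrium.

4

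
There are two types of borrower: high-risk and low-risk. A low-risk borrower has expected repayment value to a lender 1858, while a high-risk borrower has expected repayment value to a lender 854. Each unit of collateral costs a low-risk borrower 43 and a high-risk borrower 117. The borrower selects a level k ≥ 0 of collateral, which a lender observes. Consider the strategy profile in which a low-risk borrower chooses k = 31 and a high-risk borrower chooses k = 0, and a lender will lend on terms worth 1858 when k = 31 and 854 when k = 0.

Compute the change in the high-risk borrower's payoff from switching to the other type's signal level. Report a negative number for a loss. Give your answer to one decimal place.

-2623.0

Playing k = 0 the high-risk borrower receives 854.
Deviating to k = 31 brings payment 1858 at cost 117 × 31 = 3627, netting -1769.
Gain from deviating: -1769 − 854 = -2623.0.
The gain is negative, so the high-risk type's incentive-compatibility constraint is satisfied.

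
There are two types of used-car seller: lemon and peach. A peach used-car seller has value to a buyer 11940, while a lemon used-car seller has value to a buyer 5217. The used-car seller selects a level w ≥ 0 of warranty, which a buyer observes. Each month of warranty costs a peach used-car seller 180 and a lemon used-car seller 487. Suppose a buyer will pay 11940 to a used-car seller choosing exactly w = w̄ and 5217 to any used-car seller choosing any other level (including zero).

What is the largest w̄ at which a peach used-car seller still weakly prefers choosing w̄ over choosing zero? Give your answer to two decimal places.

37.35

Choosing w̄ yields the peach type 11940 − 180·w̄; choosing zero yields 5217.
The peach type is indifferent at 11940 − 180·w̄ = 5217, i.e. w̄ = (11940 − 5217) / 180 = 37.35.
For any w̄ above 37.35 the peach type would rather pool at zero, so separation collapses.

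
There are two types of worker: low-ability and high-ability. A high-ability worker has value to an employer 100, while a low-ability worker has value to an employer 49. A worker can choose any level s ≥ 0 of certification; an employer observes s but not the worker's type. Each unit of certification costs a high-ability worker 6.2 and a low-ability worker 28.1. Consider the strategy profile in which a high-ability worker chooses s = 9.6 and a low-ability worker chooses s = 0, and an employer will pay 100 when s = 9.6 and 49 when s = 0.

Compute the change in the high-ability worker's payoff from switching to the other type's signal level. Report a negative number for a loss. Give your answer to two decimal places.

Playing s = 9.6 the high-ability worker receives 100 − 6.2 × 9.6 = 40.48.
Deviating to s = 0 yields 49 instead.
Gain from deviating: 49 − 40.48 = 8.52.
The gain is positive, so the high-ability type's incentive-compatibility constraint is violated — this profile is not a separating equilibrium.

8.52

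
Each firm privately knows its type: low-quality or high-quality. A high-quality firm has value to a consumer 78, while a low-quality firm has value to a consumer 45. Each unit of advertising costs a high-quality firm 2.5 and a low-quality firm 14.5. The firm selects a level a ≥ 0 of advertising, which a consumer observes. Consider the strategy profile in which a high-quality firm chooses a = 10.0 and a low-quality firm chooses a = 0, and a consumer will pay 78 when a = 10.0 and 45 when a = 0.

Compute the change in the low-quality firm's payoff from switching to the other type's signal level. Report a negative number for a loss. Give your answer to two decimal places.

Playing a = 0 the low-quality firm receives 45.
Deviating to a = 10.0 brings payment 78 at cost 14.5 × 10.0 = 145, netting -67.
Gain from deviating: -67 − 45 = -112.00.
The gain is negative, so the low-quality type's incentive-compatibility constraint is satisfied.

-112.00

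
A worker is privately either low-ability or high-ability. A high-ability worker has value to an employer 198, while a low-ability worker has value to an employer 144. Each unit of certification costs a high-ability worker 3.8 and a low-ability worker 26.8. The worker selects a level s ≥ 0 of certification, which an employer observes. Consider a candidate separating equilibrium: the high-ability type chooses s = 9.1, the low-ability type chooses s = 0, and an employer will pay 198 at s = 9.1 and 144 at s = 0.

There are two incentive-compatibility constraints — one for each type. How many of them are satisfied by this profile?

2

High-ability type: signal → 198 − 3.8 × 9.1 = 163.42; deviate to 0 → 144. IC holds (163.42 ≥ 144).
Low-ability type: stay at 0 → 144; mimic → 198 − 26.8 × 9.1 = -45.88. IC holds (144 ≥ -45.88).
2 of 2 constraints hold, so this is a separating equilibrium.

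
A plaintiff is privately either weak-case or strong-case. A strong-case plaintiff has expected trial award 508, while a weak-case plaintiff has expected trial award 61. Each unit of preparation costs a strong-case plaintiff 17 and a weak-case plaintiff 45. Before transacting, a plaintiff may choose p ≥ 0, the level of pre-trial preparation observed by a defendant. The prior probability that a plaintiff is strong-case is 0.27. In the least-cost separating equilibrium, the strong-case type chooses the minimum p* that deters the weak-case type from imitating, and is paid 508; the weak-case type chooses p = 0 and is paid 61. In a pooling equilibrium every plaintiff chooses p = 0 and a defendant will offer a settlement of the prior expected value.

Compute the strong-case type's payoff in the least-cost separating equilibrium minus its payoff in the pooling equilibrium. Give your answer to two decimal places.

Least-cost separating signal: p* solves 61 = 508 − 45·p*, so p* = (508 − 61)/45 ≈ 9.9333.
Strong-case type's separating payoff: 508 − 17 × p* = 508 − 17 × (508 − 61)/45 = 508 − 7599/45 ≈ 339.1333.
Pooling payoff: 0.27 × 508 + 0.73 × 61 = 181.69.
Difference: 339.1333 − 181.69 = 157.4433, i.e. 157.44 to two decimal places.
The strong-case type prefers to separate.

157.44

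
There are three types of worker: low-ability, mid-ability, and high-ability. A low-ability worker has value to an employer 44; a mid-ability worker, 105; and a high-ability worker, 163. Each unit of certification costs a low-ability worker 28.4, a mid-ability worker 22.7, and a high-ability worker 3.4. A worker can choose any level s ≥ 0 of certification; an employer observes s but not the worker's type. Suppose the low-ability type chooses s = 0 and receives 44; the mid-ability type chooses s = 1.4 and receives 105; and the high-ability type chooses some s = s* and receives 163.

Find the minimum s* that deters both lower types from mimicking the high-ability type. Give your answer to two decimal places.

4.19

Low-ability type (on-path payoff 44) won't mimic when 44 ≥ 163 − 28.4·s*, i.e. s* ≥ 4.19.
Mid-ability type (on-path payoff 105 − 22.7×1.4 = 73.22) won't mimic when 73.22 ≥ 163 − 22.7·s*, i.e. s* ≥ 3.96.
Both must hold, so s* = max(4.19, 3.96) = 4.19. The low-ability type's constraint binds.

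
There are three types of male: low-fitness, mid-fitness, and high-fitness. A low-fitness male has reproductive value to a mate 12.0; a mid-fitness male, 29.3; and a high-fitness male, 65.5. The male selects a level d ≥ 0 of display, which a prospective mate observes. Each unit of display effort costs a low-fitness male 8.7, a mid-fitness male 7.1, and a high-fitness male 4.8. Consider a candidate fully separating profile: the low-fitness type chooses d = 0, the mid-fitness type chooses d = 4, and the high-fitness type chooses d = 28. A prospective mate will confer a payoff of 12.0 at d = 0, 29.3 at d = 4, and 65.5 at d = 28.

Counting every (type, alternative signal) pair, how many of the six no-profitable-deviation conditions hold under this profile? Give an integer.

Mid-fitness (own payoff 29.3 − 7.1×4 = 0.9): to d=0 gives 12.0 → profitable ✗; to d=28 gives 65.5 − 7.1×28 = -133.3 → no gain ✓.
High-fitness (own payoff 65.5 − 4.8×28 = -68.9): to d=0 gives 12.0 → profitable ✗; to d=4 gives 29.3 − 4.8×4 = 10.1 → profitable ✗.
Low-fitness (own payoff 12.0): to d=4 gives 29.3 − 8.7×4 = -5.5 → no gain ✓; to d=28 gives 65.5 − 8.7×28 = -178.1 → no gain ✓.
3 of the 6 constraints hold; not an equilibrium.

3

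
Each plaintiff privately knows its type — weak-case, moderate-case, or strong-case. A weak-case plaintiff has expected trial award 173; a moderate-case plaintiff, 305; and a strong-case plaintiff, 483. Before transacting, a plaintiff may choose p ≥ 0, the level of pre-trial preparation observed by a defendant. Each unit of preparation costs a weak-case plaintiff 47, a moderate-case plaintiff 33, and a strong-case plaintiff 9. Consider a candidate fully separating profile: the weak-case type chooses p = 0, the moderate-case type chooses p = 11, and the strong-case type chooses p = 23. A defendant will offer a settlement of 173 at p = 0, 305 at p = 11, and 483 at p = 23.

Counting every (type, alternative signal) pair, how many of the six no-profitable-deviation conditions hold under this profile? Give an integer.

5

Strong-case (own payoff 483 − 9×23 = 276): to p=0 gives 173 → no gain ✓; to p=11 gives 305 − 9×11 = 206 → no gain ✓.
Weak-case (own payoff 173): to p=11 gives 305 − 47×11 = -212 → no gain ✓; to p=23 gives 483 − 47×23 = -598 → no gain ✓.
Moderate-case (own payoff 305 − 33×11 = -58): to p=0 gives 173 → profitable ✗; to p=23 gives 483 − 33×23 = -276 → no gain ✓.
5 of the 6 constraints hold; not an equilibrium.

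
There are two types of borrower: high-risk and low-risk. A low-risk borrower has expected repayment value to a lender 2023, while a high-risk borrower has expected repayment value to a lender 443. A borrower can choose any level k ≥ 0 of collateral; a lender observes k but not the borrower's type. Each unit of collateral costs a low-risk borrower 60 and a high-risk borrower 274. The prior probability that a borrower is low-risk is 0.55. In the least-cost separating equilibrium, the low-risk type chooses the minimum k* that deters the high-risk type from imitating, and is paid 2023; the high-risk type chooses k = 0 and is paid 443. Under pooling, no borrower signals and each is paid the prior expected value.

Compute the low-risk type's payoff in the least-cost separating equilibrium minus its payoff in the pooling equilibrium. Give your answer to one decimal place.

365.0

Least-cost separating signal: k* solves 443 = 2023 − 274·k*, so k* = (2023 − 443)/274 ≈ 5.7664.
Low-risk type's separating payoff: 2023 − 60 × k* = 2023 − 60 × (2023 − 443)/274 = 2023 − 94800/274 ≈ 1677.015.
Pooling payoff: 0.55 × 2023 + 0.45 × 443 = 1312.
Difference: 1677.015 − 1312 = 365.015, i.e. 365.0 to one decimal place.
The low-risk type prefers to separate.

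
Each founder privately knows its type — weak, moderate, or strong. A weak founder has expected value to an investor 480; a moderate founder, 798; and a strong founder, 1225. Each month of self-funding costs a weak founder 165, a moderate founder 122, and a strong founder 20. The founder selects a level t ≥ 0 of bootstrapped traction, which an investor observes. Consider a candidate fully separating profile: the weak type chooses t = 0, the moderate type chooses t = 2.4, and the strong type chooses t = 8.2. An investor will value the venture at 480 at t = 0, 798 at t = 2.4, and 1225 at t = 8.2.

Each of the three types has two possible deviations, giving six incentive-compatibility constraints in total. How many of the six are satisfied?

6

Moderate (own payoff 798 − 122×2.4 = 505.2): to t=0 gives 480 → no gain ✓; to t=8.2 gives 1225 − 122×8.2 = 224.6 → no gain ✓.
Strong (own payoff 1225 − 20×8.2 = 1061): to t=0 gives 480 → no gain ✓; to t=2.4 gives 798 − 20×2.4 = 750 → no gain ✓.
Weak (own payoff 480): to t=2.4 gives 798 − 165×2.4 = 402 → no gain ✓; to t=8.2 gives 1225 − 165×8.2 = -128 → no gain ✓.
6 of the 6 constraints hold; this profile is a separating equilibrium.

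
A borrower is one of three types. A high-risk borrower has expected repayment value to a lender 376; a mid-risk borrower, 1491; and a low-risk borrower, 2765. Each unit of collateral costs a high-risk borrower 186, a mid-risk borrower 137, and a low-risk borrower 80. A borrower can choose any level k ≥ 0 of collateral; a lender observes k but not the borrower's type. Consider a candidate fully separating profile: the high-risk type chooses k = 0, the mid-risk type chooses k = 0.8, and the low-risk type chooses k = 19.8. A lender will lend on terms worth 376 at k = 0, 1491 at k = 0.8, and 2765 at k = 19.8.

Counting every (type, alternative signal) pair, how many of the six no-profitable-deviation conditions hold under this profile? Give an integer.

4

Low-risk (own payoff 2765 − 80×19.8 = 1181): to k=0 gives 376 → no gain ✓; to k=0.8 gives 1491 − 80×0.8 = 1427 → profitable ✗.
Mid-risk (own payoff 1491 − 137×0.8 = 1381.4): to k=0 gives 376 → no gain ✓; to k=19.8 gives 2765 − 137×19.8 = 52.4 → no gain ✓.
High-risk (own payoff 376): to k=0.8 gives 1491 − 186×0.8 = 1342.2 → profitable ✗; to k=19.8 gives 2765 − 186×19.8 = -917.8 → no gain ✓.
4 of the 6 constraints hold; not an equilibrium.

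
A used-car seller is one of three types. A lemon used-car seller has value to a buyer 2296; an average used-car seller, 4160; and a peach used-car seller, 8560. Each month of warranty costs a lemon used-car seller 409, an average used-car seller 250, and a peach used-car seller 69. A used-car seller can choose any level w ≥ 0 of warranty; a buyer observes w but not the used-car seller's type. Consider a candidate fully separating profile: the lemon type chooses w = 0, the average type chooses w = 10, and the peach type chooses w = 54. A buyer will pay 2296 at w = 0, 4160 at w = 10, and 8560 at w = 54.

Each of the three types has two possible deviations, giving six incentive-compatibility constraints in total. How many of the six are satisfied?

5

Lemon (own payoff 2296): to w=10 gives 4160 − 409×10 = 70 → no gain ✓; to w=54 gives 8560 − 409×54 = -13526 → no gain ✓.
Peach (own payoff 8560 − 69×54 = 4834): to w=0 gives 2296 → no gain ✓; to w=10 gives 4160 − 69×10 = 3470 → no gain ✓.
Average (own payoff 4160 − 250×10 = 1660): to w=0 gives 2296 → profitable ✗; to w=54 gives 8560 − 250×54 = -4940 → no gain ✓.
5 of the 6 constraints hold; not an equilibrium.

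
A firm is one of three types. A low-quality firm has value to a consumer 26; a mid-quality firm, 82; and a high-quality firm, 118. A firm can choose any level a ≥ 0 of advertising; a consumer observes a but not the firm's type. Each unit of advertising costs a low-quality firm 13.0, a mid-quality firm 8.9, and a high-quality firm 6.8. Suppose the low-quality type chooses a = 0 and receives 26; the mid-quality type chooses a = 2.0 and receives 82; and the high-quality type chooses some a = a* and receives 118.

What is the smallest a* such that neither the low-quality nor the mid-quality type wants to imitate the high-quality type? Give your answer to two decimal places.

Low-quality type (on-path payoff 26) won't mimic when 26 ≥ 118 − 13.0·a*, i.e. a* ≥ 7.08.
Mid-quality type (on-path payoff 82 − 8.9×2.0 = 64.2) won't mimic when 64.2 ≥ 118 − 8.9·a*, i.e. a* ≥ 6.04.
Both must hold, so a* = max(7.08, 6.04) = 7.08. The low-quality type's constraint binds.

7.08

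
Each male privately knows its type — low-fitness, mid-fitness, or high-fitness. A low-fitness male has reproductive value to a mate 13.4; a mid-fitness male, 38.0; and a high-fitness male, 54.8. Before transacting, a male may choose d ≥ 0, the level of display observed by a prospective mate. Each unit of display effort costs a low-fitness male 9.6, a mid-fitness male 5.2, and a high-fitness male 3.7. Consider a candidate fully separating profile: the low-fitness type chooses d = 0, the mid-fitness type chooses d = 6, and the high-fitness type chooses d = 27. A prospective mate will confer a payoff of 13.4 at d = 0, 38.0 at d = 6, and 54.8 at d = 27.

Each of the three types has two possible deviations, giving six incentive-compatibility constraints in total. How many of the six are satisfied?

Low-fitness (own payoff 13.4): to d=6 gives 38.0 − 9.6×6 = -19.6 → no gain ✓; to d=27 gives 54.8 − 9.6×27 = -204.4 → no gain ✓.
Mid-fitness (own payoff 38.0 − 5.2×6 = 6.8): to d=0 gives 13.4 → profitable ✗; to d=27 gives 54.8 − 5.2×27 = -85.6 → no gain ✓.
High-fitness (own payoff 54.8 − 3.7×27 = -45.1): to d=0 gives 13.4 → profitable ✗; to d=6 gives 38.0 − 3.7×6 = 15.8 → profitable ✗.
3 of the 6 constraints hold; not an equilibrium.

3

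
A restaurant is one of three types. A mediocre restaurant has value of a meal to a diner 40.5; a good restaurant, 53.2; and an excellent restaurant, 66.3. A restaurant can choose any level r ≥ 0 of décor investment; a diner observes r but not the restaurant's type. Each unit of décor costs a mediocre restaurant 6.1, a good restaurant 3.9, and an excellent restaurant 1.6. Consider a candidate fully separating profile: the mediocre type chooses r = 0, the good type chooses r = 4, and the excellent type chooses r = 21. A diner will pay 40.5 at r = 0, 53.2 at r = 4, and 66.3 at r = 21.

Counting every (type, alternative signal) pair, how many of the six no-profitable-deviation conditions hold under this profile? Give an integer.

3

Mediocre (own payoff 40.5): to r=4 gives 53.2 − 6.1×4 = 28.8 → no gain ✓; to r=21 gives 66.3 − 6.1×21 = -61.8 → no gain ✓.
Excellent (own payoff 66.3 − 1.6×21 = 32.7): to r=0 gives 40.5 → profitable ✗; to r=4 gives 53.2 − 1.6×4 = 46.8 → profitable ✗.
Good (own payoff 53.2 − 3.9×4 = 37.6): to r=0 gives 40.5 → profitable ✗; to r=21 gives 66.3 − 3.9×21 = -15.6 → no gain ✓.
3 of the 6 constraints hold; not an equilibrium.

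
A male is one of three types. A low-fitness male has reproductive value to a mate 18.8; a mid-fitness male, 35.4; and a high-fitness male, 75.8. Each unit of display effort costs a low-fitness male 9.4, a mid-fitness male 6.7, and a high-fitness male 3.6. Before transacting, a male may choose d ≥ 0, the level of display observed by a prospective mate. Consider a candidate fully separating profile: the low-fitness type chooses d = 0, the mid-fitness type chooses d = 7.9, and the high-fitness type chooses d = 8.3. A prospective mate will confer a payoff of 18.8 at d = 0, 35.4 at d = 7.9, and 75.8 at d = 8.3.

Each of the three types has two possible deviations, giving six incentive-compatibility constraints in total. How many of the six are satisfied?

4

Low-fitness (own payoff 18.8): to d=7.9 gives 35.4 − 9.4×7.9 = -38.86 → no gain ✓; to d=8.3 gives 75.8 − 9.4×8.3 = -2.22 → no gain ✓.
Mid-fitness (own payoff 35.4 − 6.7×7.9 = -17.53): to d=0 gives 18.8 → profitable ✗; to d=8.3 gives 75.8 − 6.7×8.3 = 20.19 → profitable ✗.
High-fitness (own payoff 75.8 − 3.6×8.3 = 45.92): to d=0 gives 18.8 → no gain ✓; to d=7.9 gives 35.4 − 3.6×7.9 = 6.96 → no gain ✓.
4 of the 6 constraints hold; not an equilibrium.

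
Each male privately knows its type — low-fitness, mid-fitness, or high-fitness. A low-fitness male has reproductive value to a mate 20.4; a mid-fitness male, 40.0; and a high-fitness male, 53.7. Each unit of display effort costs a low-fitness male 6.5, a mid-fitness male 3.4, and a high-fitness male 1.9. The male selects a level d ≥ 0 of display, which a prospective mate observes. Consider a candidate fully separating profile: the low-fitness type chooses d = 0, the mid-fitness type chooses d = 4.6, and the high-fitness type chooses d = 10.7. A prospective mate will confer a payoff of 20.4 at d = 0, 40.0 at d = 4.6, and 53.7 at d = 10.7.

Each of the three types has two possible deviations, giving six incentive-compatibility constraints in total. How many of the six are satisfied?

6

High-fitness (own payoff 53.7 − 1.9×10.7 = 33.37): to d=0 gives 20.4 → no gain ✓; to d=4.6 gives 40.0 − 1.9×4.6 = 31.26 → no gain ✓.
Mid-fitness (own payoff 40.0 − 3.4×4.6 = 24.36): to d=0 gives 20.4 → no gain ✓; to d=10.7 gives 53.7 − 3.4×10.7 = 17.32 → no gain ✓.
Low-fitness (own payoff 20.4): to d=4.6 gives 40.0 − 6.5×4.6 = 10.1 → no gain ✓; to d=10.7 gives 53.7 − 6.5×10.7 = -15.85 → no gain ✓.
6 of the 6 constraints hold; this profile is a separating equilibrium.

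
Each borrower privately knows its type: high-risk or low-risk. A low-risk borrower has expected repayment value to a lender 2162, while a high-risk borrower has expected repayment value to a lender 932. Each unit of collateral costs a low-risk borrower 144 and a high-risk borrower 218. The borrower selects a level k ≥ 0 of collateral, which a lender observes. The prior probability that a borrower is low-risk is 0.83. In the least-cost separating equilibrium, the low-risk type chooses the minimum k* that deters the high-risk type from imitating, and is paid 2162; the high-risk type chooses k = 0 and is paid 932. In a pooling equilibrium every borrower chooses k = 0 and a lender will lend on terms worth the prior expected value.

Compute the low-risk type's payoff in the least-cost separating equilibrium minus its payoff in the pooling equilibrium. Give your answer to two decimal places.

Least-cost separating signal: k* solves 932 = 2162 − 218·k*, so k* = (2162 − 932)/218 ≈ 5.6422.
Low-risk type's separating payoff: 2162 − 144 × k* = 2162 − 144 × (2162 − 932)/218 = 2162 − 177120/218 ≈ 1349.5229.
Pooling payoff: 0.83 × 2162 + 0.17 × 932 = 1952.9.
Difference: 1349.5229 − 1952.9 = -603.3771, i.e. -603.38 to two decimal places.
The low-risk type would prefer the pooling outcome.

-603.38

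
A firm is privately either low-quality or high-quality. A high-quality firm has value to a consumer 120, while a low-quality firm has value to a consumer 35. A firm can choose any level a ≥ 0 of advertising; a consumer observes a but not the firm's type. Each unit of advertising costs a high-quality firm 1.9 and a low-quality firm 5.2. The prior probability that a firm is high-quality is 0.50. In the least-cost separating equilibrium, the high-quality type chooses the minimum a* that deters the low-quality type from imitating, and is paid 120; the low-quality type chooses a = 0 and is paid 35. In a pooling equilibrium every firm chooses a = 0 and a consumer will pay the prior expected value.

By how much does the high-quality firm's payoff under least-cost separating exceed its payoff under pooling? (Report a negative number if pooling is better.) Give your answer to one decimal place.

Least-cost separating signal: a* solves 35 = 120 − 5.2·a*, so a* = (120 − 35)/5.2 ≈ 16.3462.
High-quality type's separating payoff: 120 − 1.9 × a* = 120 − 1.9 × (120 − 35)/5.2 = 120 − 161.5/5.2 ≈ 88.942.
Pooling payoff: 0.50 × 120 + 0.50 × 35 = 77.5.
Difference: 88.942 − 77.5 = 11.442, i.e. 11.4 to one decimal place.
The high-quality type prefers to separate.

11.4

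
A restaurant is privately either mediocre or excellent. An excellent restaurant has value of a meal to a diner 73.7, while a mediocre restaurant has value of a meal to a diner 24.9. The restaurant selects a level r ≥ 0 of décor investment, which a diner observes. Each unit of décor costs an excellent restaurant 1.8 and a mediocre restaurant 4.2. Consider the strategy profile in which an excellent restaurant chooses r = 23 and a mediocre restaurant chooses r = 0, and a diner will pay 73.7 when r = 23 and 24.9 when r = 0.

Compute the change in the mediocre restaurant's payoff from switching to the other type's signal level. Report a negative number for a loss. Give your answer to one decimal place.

Playing r = 0 the mediocre restaurant receives 24.9.
Deviating to r = 23 brings payment 73.7 at cost 4.2 × 23 = 96.6, netting -22.9.
Gain from deviating: -22.9 − 24.9 = -47.8.
The gain is negative, so the mediocre type's incentive-compatibility constraint is satisfied.

-47.8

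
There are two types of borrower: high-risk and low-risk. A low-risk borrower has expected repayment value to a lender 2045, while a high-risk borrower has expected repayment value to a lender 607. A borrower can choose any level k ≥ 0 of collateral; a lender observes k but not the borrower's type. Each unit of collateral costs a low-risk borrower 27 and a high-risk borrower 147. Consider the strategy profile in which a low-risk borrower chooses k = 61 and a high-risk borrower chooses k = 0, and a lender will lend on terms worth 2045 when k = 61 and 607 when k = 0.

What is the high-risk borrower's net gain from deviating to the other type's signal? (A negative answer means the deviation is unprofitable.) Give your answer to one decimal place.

Playing k = 0 the high-risk borrower receives 607.
Deviating to k = 61 brings payment 2045 at cost 147 × 61 = 8967, netting -6922.
Gain from deviating: -6922 − 607 = -7529.0.
The gain is negative, so the high-risk type's incentive-compatibility constraint is satisfied.

-7529.0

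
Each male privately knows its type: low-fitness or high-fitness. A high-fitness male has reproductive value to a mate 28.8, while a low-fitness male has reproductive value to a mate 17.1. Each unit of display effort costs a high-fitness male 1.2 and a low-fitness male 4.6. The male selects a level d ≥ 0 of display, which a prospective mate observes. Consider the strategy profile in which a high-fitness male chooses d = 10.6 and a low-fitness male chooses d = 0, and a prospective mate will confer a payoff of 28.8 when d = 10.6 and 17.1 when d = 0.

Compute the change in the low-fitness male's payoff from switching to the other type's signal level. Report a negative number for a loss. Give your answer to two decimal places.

Playing d = 0 the low-fitness male receives 17.1.
Deviating to d = 10.6 brings payment 28.8 at cost 4.6 × 10.6 = 48.76, netting -19.96.
Gain from deviating: -19.96 − 17.1 = -37.06.
The gain is negative, so the low-fitness type's incentive-compatibility constraint is satisfied.

-37.06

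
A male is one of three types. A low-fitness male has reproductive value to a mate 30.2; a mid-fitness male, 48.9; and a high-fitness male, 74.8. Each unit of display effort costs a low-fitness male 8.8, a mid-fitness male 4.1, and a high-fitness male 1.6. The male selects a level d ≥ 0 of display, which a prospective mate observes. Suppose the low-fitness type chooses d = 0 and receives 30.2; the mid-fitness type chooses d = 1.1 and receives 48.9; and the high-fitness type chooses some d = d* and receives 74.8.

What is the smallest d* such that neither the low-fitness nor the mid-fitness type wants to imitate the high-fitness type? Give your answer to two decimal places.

7.42

Mid-fitness type (on-path payoff 48.9 − 4.1×1.1 = 44.39) won't mimic when 44.39 ≥ 74.8 − 4.1·d*, i.e. d* ≥ 7.42.
Low-fitness type (on-path payoff 30.2) won't mimic when 30.2 ≥ 74.8 − 8.8·d*, i.e. d* ≥ 5.07.
Both must hold, so d* = max(5.07, 7.42) = 7.42. The mid-fitness type's constraint binds.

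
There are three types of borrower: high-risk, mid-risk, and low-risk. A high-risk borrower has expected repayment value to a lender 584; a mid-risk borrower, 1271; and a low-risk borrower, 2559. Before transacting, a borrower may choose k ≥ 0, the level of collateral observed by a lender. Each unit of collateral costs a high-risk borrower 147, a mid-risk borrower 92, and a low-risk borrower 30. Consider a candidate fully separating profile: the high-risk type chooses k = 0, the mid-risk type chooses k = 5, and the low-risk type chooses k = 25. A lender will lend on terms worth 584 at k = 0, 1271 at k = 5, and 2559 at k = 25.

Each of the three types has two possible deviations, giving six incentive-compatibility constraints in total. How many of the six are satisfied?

6

Mid-risk (own payoff 1271 − 92×5 = 811): to k=0 gives 584 → no gain ✓; to k=25 gives 2559 − 92×25 = 259 → no gain ✓.
Low-risk (own payoff 2559 − 30×25 = 1809): to k=0 gives 584 → no gain ✓; to k=5 gives 1271 − 30×5 = 1121 → no gain ✓.
High-risk (own payoff 584): to k=5 gives 1271 − 147×5 = 536 → no gain ✓; to k=25 gives 2559 − 147×25 = -1116 → no gain ✓.
6 of the 6 constraints hold; this profile is a separating equilibrium.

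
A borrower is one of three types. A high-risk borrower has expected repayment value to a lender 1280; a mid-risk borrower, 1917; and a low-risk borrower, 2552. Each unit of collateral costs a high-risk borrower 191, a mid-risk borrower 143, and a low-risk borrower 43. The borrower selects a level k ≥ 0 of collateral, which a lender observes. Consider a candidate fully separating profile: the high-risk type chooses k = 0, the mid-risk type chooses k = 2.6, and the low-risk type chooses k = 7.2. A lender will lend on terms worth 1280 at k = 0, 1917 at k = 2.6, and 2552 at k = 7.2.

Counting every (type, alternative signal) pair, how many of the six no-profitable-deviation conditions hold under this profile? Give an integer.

Mid-risk (own payoff 1917 − 143×2.6 = 1545.2): to k=0 gives 1280 → no gain ✓; to k=7.2 gives 2552 − 143×7.2 = 1522.4 → no gain ✓.
Low-risk (own payoff 2552 − 43×7.2 = 2242.4): to k=0 gives 1280 → no gain ✓; to k=2.6 gives 1917 − 43×2.6 = 1805.2 → no gain ✓.
High-risk (own payoff 1280): to k=2.6 gives 1917 − 191×2.6 = 1420.4 → profitable ✗; to k=7.2 gives 2552 − 191×7.2 = 1176.8 → no gain ✓.
5 of the 6 constraints hold; not an equilibrium.

5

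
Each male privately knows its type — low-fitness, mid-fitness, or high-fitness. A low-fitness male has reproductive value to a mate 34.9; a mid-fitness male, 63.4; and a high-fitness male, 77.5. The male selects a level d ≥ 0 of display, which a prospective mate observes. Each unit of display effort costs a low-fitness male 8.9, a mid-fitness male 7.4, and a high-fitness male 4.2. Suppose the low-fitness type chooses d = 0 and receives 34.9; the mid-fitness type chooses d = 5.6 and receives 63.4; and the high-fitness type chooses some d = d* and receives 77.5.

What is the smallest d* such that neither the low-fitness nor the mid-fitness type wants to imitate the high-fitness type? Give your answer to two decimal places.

7.51

Mid-fitness type (on-path payoff 63.4 − 7.4×5.6 = 21.96) won't mimic when 21.96 ≥ 77.5 − 7.4·d*, i.e. d* ≥ 7.51.
Low-fitness type (on-path payoff 34.9) won't mimic when 34.9 ≥ 77.5 − 8.9·d*, i.e. d* ≥ 4.79.
Both must hold, so d* = max(4.79, 7.51) = 7.51. The mid-fitness type's constraint binds.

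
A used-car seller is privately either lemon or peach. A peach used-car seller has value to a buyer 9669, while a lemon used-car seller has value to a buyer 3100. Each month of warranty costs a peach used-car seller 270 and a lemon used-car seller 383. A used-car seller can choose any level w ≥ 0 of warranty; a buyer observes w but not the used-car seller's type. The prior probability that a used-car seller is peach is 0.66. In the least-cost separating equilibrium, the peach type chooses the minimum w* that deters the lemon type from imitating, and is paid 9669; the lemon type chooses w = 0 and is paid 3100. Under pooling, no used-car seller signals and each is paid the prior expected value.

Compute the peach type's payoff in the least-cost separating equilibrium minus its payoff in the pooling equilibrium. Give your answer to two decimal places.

Least-cost separating signal: w* solves 3100 = 9669 − 383·w*, so w* = (9669 − 3100)/383 ≈ 17.1514.
Peach type's separating payoff: 9669 − 270 × w* = 9669 − 270 × (9669 − 3100)/383 = 9669 − 1773630/383 ≈ 5038.1123.
Pooling payoff: 0.66 × 9669 + 0.34 × 3100 = 7435.54.
Difference: 5038.1123 − 7435.54 = -2397.4277, i.e. -2397.43 to two decimal places.
The peach type would prefer the pooling outcome.

-2397.43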